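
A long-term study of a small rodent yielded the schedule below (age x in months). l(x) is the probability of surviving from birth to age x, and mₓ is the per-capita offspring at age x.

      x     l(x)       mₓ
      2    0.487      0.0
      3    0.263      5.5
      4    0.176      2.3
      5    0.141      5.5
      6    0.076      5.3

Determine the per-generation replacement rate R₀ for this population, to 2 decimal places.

3.03

R₀ = Σ l(x) mₓ:
  age 2: 0.487 × 0.0 = 0.0000
  age 3: 0.263 × 5.5 = 1.4465
  age 4: 0.176 × 2.3 = 0.4048
  age 5: 0.141 × 5.5 = 0.7755
  age 6: 0.076 × 5.3 = 0.4028
R₀ = 0.0000 + 1.4465 + 0.4048 + 0.7755 + 0.4028 = 3.0296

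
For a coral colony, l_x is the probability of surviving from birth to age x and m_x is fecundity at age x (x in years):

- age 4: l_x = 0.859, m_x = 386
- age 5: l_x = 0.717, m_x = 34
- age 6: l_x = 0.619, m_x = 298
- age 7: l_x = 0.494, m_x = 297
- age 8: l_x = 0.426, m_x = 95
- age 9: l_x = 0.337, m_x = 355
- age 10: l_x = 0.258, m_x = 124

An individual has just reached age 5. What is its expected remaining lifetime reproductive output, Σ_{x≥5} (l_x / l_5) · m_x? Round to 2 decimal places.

l_5 = 0.717. Conditional survival from age 5 to x is l_x / l_5.
  x=5: (0.717/0.717) × 34 = 34.0000
  x=6: (0.619/0.717) × 298 = 257.2692
  x=7: (0.494/0.717) × 297 = 204.6276
  x=8: (0.426/0.717) × 95 = 56.4435
  x=9: (0.337/0.717) × 355 = 166.8550
  x=10: (0.258/0.717) × 124 = 44.6192
Sum = 34.0000 + 257.2692 + 204.6276 + 56.4435 + 166.8550 + 44.6192 = 763.8145

763.81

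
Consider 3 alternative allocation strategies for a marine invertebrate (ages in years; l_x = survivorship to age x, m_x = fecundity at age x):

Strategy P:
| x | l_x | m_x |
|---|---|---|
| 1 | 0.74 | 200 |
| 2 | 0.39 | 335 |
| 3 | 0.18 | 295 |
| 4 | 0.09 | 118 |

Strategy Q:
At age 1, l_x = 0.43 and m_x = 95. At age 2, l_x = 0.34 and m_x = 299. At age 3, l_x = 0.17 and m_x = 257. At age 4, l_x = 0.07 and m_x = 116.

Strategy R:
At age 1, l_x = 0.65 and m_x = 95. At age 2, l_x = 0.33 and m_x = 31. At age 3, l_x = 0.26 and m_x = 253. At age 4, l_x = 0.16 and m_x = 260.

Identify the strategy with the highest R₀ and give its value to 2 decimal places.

Strategy P: R₀ = 0.74×200 + 0.39×335 + 0.18×295 + 0.09×118 = 342.3700
Strategy Q: R₀ = 0.43×95 + 0.34×299 + 0.17×257 + 0.07×116 = 194.3200
Strategy R: R₀ = 0.65×95 + 0.33×31 + 0.26×253 + 0.16×260 = 179.3600
Highest R₀: strategy P with 342.3700.

342.37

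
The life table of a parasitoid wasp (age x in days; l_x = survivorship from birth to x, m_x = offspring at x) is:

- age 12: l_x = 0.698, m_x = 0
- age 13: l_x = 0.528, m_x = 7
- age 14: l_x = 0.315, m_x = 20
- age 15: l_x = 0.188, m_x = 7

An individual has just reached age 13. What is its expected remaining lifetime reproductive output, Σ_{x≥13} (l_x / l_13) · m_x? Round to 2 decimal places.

21.42

l_13 = 0.528. Conditional survival from age 13 to x is l_x / l_13.
  x=13: (0.528/0.528) × 7 = 7.0000
  x=14: (0.315/0.528) × 20 = 11.9318
  x=15: (0.188/0.528) × 7 = 2.4924
Sum = 7.0000 + 11.9318 + 2.4924 = 21.4242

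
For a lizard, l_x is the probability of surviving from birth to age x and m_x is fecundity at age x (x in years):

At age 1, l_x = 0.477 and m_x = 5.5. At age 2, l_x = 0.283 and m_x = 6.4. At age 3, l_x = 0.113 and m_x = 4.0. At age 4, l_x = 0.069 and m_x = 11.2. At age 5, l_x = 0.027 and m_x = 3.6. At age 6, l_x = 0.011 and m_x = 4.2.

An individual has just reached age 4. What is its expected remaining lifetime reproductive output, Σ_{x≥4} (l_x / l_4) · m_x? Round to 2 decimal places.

13.28

l_4 = 0.069. Conditional survival from age 4 to x is l_x / l_4.
  x=4: (0.069/0.069) × 11.2 = 11.2000
  x=5: (0.027/0.069) × 3.6 = 1.4087
  x=6: (0.011/0.069) × 4.2 = 0.6696
Sum = 11.2000 + 1.4087 + 0.6696 = 13.2783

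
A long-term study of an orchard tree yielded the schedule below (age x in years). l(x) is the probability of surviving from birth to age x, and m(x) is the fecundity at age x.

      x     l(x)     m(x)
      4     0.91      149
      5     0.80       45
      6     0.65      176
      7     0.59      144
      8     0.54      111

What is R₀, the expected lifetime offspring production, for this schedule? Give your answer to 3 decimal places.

R₀ = Σ l(x) m(x):
  age 4: 0.91 × 149 = 135.5900
  age 5: 0.80 × 45 = 36.0000
  age 6: 0.65 × 176 = 114.4000
  age 7: 0.59 × 144 = 84.9600
  age 8: 0.54 × 111 = 59.9400
R₀ = 135.5900 + 36.0000 + 114.4000 + 84.9600 + 59.9400 = 430.8900

430.890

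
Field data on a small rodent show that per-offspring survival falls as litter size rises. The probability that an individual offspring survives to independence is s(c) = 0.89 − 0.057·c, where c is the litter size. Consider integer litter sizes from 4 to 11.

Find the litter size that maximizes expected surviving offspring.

Expected surviving offspring = c × s(c):
  c=4: 4 × 0.662 = 2.648
  c=5: 5 × 0.605 = 3.025
  c=6: 6 × 0.548 = 3.288
  c=7: 7 × 0.491 = 3.437
  c=8: 8 × 0.434 = 3.472
  c=9: 9 × 0.377 = 3.393
  c=10: 10 × 0.320 = 3.200
  c=11: 11 × 0.263 = 2.893
Maximum at c = 8 (3.472 surviving offspring).

8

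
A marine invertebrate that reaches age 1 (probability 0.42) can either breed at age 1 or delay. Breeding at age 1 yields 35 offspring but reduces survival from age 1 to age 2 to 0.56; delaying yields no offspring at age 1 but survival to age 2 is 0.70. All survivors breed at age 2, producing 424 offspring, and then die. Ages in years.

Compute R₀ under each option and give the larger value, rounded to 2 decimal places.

124.66

breed at age 1: R₀ = 0.42 × (35 + 0.56 × 424) = 0.42 × 272.4400 = 114.4248
delay to age 2: R₀ = 0.42 × (0.70 × 424) = 0.42 × 296.8000 = 124.6560
Higher: delay to age 2 (124.6560).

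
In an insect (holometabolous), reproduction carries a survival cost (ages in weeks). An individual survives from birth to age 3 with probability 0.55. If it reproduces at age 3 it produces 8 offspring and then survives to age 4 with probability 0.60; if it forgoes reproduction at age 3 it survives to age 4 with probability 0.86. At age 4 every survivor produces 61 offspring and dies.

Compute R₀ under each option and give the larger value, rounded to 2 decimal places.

28.85

breed at age 3: R₀ = 0.55 × (8 + 0.60 × 61) = 0.55 × 44.6000 = 24.5300
delay to age 4: R₀ = 0.55 × (0.86 × 61) = 0.55 × 52.4600 = 28.8530
Higher: delay to age 4 (28.8530).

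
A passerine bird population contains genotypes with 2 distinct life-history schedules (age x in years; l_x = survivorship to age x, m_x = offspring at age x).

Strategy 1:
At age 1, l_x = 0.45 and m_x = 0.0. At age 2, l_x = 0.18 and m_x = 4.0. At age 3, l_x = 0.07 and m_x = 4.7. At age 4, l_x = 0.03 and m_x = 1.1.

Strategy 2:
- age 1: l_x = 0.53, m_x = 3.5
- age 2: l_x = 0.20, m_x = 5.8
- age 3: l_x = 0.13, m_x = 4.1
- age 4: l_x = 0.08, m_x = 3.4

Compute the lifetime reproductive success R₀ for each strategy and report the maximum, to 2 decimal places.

Strategy 1: R₀ = 0.45×0.0 + 0.18×4.0 + 0.07×4.7 + 0.03×1.1 = 1.0820
Strategy 2: R₀ = 0.53×3.5 + 0.20×5.8 + 0.13×4.1 + 0.08×3.4 = 3.8200
Highest R₀: strategy 2 with 3.8200.

3.82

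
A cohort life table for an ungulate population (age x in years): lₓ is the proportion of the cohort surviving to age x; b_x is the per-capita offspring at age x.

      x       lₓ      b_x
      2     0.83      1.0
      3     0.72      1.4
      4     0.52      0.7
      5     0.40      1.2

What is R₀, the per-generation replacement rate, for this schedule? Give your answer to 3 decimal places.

R₀ = Σ lₓ b_x:
  age 2: 0.83 × 1.0 = 0.8300
  age 3: 0.72 × 1.4 = 1.0080
  age 4: 0.52 × 0.7 = 0.3640
  age 5: 0.40 × 1.2 = 0.4800
R₀ = 0.8300 + 1.0080 + 0.3640 + 0.4800 = 2.6820

2.682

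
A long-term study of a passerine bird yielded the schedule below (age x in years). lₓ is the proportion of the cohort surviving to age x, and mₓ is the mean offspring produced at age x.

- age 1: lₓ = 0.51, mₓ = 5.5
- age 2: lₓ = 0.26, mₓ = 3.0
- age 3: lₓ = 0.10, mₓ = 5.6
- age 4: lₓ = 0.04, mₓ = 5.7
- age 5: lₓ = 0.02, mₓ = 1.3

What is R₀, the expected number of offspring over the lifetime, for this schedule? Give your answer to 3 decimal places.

4.399

R₀ = Σ lₓ mₓ:
  age 1: 0.51 × 5.5 = 2.8050
  age 2: 0.26 × 3.0 = 0.7800
  age 3: 0.10 × 5.6 = 0.5600
  age 4: 0.04 × 5.7 = 0.2280
  age 5: 0.02 × 1.3 = 0.0260
R₀ = 2.8050 + 0.7800 + 0.5600 + 0.2280 + 0.0260 = 4.3990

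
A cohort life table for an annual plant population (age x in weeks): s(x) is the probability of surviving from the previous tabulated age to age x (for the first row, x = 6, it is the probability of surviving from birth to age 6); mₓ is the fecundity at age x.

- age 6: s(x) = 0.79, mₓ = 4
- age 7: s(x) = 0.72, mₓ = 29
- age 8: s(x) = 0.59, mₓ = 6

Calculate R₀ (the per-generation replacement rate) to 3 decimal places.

21.669

Survivorship from birth: l_x = s_6·s_7·…·s_x.
  l_6 = 0.79000
  l_7 = 0.56880
  l_8 = 0.33559
R₀ = Σ l_x mₓ:
  age 6: 0.79000 × 4 = 3.1600
  age 7: 0.56880 × 29 = 16.4952
  age 8: 0.33559 × 6 = 2.0135
R₀ = 3.1600 + 16.4952 + 2.0135 = 21.6687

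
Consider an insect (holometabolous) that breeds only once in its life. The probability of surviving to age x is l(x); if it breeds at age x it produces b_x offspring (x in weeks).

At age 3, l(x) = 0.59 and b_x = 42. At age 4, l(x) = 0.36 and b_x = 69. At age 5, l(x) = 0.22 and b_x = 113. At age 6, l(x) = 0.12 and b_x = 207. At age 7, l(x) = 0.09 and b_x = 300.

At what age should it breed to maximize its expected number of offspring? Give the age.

7

Expected offspring if breeding at age x = l(x) × b_x:
  age 3: 0.59 × 42 = 24.780
  age 4: 0.36 × 69 = 24.840
  age 5: 0.22 × 113 = 24.860
  age 6: 0.12 × 207 = 24.840
  age 7: 0.09 × 300 = 27.000
Maximum at age 7 (27.000).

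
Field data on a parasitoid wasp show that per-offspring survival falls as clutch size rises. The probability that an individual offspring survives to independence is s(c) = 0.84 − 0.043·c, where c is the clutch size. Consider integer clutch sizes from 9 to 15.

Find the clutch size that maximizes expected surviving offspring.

Expected surviving offspring = c × s(c):
  c=9: 9 × 0.453 = 4.077
  c=10: 10 × 0.410 = 4.100
  c=11: 11 × 0.367 = 4.037
  c=12: 12 × 0.324 = 3.888
  c=13: 13 × 0.281 = 3.653
  c=14: 14 × 0.238 = 3.332
  c=15: 15 × 0.195 = 2.925
Maximum at c = 10 (4.100 surviving offspring).

10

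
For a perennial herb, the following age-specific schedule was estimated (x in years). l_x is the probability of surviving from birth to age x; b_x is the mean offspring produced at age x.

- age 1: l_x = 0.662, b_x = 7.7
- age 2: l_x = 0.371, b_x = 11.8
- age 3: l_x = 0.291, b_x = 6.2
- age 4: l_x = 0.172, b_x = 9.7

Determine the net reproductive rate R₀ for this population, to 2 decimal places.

R₀ = Σ l_x b_x:
  age 1: 0.662 × 7.7 = 5.0974
  age 2: 0.371 × 11.8 = 4.3778
  age 3: 0.291 × 6.2 = 1.8042
  age 4: 0.172 × 9.7 = 1.6684
R₀ = 5.0974 + 4.3778 + 1.8042 + 1.6684 = 12.9478

12.95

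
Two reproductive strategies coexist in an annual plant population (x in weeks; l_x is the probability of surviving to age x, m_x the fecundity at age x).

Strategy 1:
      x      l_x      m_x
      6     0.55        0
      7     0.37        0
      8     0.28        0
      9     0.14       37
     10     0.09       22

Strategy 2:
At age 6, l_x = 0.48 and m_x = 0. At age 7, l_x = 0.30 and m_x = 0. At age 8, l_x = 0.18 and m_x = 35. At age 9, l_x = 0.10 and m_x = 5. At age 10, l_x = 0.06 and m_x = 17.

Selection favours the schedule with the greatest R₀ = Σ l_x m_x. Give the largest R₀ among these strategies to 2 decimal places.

7.82

Strategy 1: R₀ = 0.55×0 + 0.37×0 + 0.28×0 + 0.14×37 + 0.09×22 = 7.1600
Strategy 2: R₀ = 0.48×0 + 0.30×0 + 0.18×35 + 0.10×5 + 0.06×17 = 7.8200
Highest R₀: strategy 2 with 7.8200.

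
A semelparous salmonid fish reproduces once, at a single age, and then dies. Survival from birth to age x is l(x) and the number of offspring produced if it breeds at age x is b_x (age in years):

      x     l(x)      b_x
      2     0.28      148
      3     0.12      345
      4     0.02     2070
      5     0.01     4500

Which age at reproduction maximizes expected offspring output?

Expected offspring if breeding at age x = l(x) × b_x:
  age 2: 0.28 × 148 = 41.440
  age 3: 0.12 × 345 = 41.400
  age 4: 0.02 × 2070 = 41.400
  age 5: 0.01 × 4500 = 45.000
Maximum at age 5 (45.000).

5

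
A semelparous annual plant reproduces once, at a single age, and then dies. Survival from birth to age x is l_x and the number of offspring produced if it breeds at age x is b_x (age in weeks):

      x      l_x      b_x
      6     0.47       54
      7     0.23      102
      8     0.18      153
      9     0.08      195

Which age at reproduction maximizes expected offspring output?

8

Expected offspring if breeding at age x = l_x × b_x:
  age 6: 0.47 × 54 = 25.380
  age 7: 0.23 × 102 = 23.460
  age 8: 0.18 × 153 = 27.540
  age 9: 0.08 × 195 = 15.600
Maximum at age 8 (27.540).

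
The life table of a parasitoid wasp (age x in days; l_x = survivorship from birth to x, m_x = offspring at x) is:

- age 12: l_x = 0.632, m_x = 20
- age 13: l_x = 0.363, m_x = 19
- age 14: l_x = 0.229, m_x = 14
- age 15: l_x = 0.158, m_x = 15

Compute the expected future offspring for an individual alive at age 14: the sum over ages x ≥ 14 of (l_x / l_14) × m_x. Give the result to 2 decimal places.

l_14 = 0.229. Conditional survival from age 14 to x is l_x / l_14.
  x=14: (0.229/0.229) × 14 = 14.0000
  x=15: (0.158/0.229) × 15 = 10.3493
Sum = 14.0000 + 10.3493 = 24.3493

24.35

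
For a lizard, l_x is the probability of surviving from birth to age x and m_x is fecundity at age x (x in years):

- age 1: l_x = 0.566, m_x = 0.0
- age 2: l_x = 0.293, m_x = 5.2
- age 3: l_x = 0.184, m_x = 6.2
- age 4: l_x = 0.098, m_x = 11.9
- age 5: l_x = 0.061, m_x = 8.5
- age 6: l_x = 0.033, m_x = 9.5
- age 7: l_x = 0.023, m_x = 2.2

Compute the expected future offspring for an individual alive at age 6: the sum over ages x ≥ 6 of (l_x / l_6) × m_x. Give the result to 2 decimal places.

l_6 = 0.033. Conditional survival from age 6 to x is l_x / l_6.
  x=6: (0.033/0.033) × 9.5 = 9.5000
  x=7: (0.023/0.033) × 2.2 = 1.5333
Sum = 9.5000 + 1.5333 = 11.0333

11.03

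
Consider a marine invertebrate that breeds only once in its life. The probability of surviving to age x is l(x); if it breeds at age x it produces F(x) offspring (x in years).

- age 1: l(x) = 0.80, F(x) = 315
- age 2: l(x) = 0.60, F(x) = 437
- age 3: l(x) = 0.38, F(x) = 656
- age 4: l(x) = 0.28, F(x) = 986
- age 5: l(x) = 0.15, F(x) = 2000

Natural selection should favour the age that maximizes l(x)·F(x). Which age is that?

5

Expected offspring if breeding at age x = l(x) × F(x):
  age 1: 0.80 × 315 = 252.000
  age 2: 0.60 × 437 = 262.200
  age 3: 0.38 × 656 = 249.280
  age 4: 0.28 × 986 = 276.080
  age 5: 0.15 × 2000 = 300.000
Maximum at age 5 (300.000).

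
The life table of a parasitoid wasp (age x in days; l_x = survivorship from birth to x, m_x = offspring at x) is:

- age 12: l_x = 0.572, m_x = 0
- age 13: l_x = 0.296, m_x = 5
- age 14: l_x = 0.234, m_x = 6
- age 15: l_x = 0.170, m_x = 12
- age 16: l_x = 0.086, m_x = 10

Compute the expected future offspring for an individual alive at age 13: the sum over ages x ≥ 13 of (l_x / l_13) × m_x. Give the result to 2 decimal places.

l_13 = 0.296. Conditional survival from age 13 to x is l_x / l_13.
  x=13: (0.296/0.296) × 5 = 5.0000
  x=14: (0.234/0.296) × 6 = 4.7432
  x=15: (0.170/0.296) × 12 = 6.8919
  x=16: (0.086/0.296) × 10 = 2.9054
Sum = 5.0000 + 4.7432 + 6.8919 + 2.9054 = 19.5405

19.54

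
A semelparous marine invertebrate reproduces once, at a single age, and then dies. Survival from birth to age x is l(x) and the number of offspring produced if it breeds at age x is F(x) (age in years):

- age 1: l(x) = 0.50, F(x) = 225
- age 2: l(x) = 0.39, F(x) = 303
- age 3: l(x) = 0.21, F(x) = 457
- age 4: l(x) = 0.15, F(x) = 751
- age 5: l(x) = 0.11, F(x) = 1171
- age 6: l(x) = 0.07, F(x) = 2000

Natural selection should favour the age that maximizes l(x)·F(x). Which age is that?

Expected offspring if breeding at age x = l(x) × F(x):
  age 1: 0.50 × 225 = 112.500
  age 2: 0.39 × 303 = 118.170
  age 3: 0.21 × 457 = 95.970
  age 4: 0.15 × 751 = 112.650
  age 5: 0.11 × 1171 = 128.810
  age 6: 0.07 × 2000 = 140.000
Maximum at age 6 (140.000).

6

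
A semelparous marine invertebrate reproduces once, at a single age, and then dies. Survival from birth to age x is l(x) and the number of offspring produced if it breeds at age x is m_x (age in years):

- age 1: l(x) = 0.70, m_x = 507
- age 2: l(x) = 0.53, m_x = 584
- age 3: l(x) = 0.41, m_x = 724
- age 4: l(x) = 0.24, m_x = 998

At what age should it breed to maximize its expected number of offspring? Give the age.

1

Expected offspring if breeding at age x = l(x) × m_x:
  age 1: 0.70 × 507 = 354.900
  age 2: 0.53 × 584 = 309.520
  age 3: 0.41 × 724 = 296.840
  age 4: 0.24 × 998 = 239.520
Maximum at age 1 (354.900).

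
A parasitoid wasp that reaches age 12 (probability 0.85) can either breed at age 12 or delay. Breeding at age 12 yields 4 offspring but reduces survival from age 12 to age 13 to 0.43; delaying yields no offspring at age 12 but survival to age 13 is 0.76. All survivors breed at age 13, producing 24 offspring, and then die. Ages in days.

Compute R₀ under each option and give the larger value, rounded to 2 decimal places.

breed at age 12: R₀ = 0.85 × (4 + 0.43 × 24) = 0.85 × 14.3200 = 12.1720
delay to age 13: R₀ = 0.85 × (0.76 × 24) = 0.85 × 18.2400 = 15.5040
Higher: delay to age 13 (15.5040).

15.50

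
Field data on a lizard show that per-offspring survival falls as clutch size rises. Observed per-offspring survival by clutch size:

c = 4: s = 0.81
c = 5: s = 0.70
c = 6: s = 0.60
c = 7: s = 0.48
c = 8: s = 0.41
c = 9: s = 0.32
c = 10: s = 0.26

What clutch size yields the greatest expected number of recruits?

Expected recruits = c × s(c):
  c=4: 4 × 0.81 = 3.240
  c=5: 5 × 0.70 = 3.500
  c=6: 6 × 0.60 = 3.600
  c=7: 7 × 0.48 = 3.360
  c=8: 8 × 0.41 = 3.280
  c=9: 9 × 0.32 = 2.880
  c=10: 10 × 0.26 = 2.600
Maximum at c = 6 (3.600 recruits).

6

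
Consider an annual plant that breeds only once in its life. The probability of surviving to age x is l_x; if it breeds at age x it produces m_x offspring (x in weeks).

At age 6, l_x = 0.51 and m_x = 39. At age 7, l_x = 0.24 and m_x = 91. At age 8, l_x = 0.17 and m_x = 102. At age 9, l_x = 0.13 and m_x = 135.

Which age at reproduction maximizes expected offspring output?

7

Expected offspring if breeding at age x = l_x × m_x:
  age 6: 0.51 × 39 = 19.890
  age 7: 0.24 × 91 = 21.840
  age 8: 0.17 × 102 = 17.340
  age 9: 0.13 × 135 = 17.550
Maximum at age 7 (21.840).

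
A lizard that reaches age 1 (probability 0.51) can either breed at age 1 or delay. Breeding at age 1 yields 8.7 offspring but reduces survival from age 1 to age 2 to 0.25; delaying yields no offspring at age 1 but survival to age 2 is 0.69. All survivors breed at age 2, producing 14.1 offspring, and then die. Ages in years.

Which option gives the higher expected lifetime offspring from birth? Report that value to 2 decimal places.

6.23

breed at age 1: R₀ = 0.51 × (8.7 + 0.25 × 14.1) = 0.51 × 12.2250 = 6.2348
delay to age 2: R₀ = 0.51 × (0.69 × 14.1) = 0.51 × 9.7290 = 4.9618
Higher: breed at age 1 (6.2348).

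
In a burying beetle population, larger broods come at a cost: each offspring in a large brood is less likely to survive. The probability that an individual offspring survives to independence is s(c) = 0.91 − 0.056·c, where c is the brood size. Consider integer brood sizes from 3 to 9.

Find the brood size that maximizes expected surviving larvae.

8

Expected surviving larvae = c × s(c):
  c=3: 3 × 0.742 = 2.226
  c=4: 4 × 0.686 = 2.744
  c=5: 5 × 0.630 = 3.150
  c=6: 6 × 0.574 = 3.444
  c=7: 7 × 0.518 = 3.626
  c=8: 8 × 0.462 = 3.696
  c=9: 9 × 0.406 = 3.654
Maximum at c = 8 (3.696 surviving larvae).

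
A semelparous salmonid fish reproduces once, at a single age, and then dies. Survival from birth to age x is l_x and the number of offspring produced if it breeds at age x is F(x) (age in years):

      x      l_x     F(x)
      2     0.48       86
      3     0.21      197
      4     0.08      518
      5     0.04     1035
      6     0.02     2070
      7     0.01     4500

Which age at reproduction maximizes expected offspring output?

7

Expected offspring if breeding at age x = l_x × F(x):
  age 2: 0.48 × 86 = 41.280
  age 3: 0.21 × 197 = 41.370
  age 4: 0.08 × 518 = 41.440
  age 5: 0.04 × 1035 = 41.400
  age 6: 0.02 × 2070 = 41.400
  age 7: 0.01 × 4500 = 45.000
Maximum at age 7 (45.000).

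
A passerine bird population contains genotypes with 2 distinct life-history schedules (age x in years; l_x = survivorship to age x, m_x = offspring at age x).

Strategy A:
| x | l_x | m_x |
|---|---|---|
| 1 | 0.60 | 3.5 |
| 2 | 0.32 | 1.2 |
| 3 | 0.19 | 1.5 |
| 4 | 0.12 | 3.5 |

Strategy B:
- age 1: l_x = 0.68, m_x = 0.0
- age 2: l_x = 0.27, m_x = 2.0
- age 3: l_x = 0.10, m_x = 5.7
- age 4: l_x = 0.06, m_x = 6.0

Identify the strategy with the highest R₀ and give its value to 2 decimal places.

Strategy A: R₀ = 0.60×3.5 + 0.32×1.2 + 0.19×1.5 + 0.12×3.5 = 3.1890
Strategy B: R₀ = 0.68×0.0 + 0.27×2.0 + 0.10×5.7 + 0.06×6.0 = 1.4700
Highest R₀: strategy A with 3.1890.

3.19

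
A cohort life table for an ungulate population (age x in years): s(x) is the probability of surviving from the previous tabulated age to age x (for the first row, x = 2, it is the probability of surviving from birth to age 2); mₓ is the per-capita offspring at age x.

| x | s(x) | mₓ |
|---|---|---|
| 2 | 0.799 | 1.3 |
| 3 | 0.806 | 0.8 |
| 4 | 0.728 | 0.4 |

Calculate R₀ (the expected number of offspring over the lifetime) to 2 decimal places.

Survivorship from birth: l_x = s_2·s_3·…·s_x.
  l_2 = 0.79900
  l_3 = 0.64399
  l_4 = 0.46883
R₀ = Σ l_x mₓ:
  age 2: 0.79900 × 1.3 = 1.0387
  age 3: 0.64399 × 0.8 = 0.5152
  age 4: 0.46883 × 0.4 = 0.1875
R₀ = 1.0387 + 0.5152 + 0.1875 = 1.7414

1.74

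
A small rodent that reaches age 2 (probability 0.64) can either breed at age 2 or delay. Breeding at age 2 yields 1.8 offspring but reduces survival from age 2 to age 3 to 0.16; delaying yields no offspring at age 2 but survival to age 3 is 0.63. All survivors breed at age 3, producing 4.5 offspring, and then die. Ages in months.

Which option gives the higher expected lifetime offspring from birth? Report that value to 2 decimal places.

breed at age 2: R₀ = 0.64 × (1.8 + 0.16 × 4.5) = 0.64 × 2.5200 = 1.6128
delay to age 3: R₀ = 0.64 × (0.63 × 4.5) = 0.64 × 2.8350 = 1.8144
Higher: delay to age 3 (1.8144).

1.81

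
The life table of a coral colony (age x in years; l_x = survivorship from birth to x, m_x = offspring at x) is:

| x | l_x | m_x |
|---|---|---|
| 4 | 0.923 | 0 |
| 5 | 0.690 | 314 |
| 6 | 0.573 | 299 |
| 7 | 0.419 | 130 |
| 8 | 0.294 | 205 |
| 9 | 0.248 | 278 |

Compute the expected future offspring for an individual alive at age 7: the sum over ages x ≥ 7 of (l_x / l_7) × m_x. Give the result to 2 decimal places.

438.39

l_7 = 0.419. Conditional survival from age 7 to x is l_x / l_7.
  x=7: (0.419/0.419) × 130 = 130.0000
  x=8: (0.294/0.419) × 205 = 143.8425
  x=9: (0.248/0.419) × 278 = 164.5442
Sum = 130.0000 + 143.8425 + 164.5442 = 438.3866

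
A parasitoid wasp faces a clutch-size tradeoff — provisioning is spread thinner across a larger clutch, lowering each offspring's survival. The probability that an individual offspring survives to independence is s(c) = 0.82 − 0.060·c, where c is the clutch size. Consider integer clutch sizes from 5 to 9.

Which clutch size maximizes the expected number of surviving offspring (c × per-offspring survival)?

Expected surviving offspring = c × s(c):
  c=5: 5 × 0.520 = 2.600
  c=6: 6 × 0.460 = 2.760
  c=7: 7 × 0.400 = 2.800
  c=8: 8 × 0.340 = 2.720
  c=9: 9 × 0.280 = 2.520
Maximum at c = 7 (2.800 surviving offspring).

7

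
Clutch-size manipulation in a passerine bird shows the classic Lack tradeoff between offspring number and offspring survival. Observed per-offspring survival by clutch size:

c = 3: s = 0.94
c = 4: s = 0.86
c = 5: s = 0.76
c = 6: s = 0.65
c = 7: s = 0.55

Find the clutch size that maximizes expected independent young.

6

Expected independent young = c × s(c):
  c=3: 3 × 0.94 = 2.820
  c=4: 4 × 0.86 = 3.440
  c=5: 5 × 0.76 = 3.800
  c=6: 6 × 0.65 = 3.900
  c=7: 7 × 0.55 = 3.850
Maximum at c = 6 (3.900 independent young).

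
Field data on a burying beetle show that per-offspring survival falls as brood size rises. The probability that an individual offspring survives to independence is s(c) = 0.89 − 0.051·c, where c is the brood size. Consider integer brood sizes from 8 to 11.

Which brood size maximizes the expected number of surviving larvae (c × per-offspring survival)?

9

Expected surviving larvae = c × s(c):
  c=8: 8 × 0.482 = 3.856
  c=9: 9 × 0.431 = 3.879
  c=10: 10 × 0.380 = 3.800
  c=11: 11 × 0.329 = 3.619
Maximum at c = 9 (3.879 surviving larvae).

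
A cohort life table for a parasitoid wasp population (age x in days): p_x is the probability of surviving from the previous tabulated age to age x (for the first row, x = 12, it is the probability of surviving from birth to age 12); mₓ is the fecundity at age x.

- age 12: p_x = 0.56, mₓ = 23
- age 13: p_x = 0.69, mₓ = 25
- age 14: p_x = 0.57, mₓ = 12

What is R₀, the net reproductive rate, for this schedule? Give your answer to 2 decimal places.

Survivorship from birth: l_x = p_12·p_13·…·p_x.
  l_12 = 0.56000
  l_13 = 0.38640
  l_14 = 0.22025
R₀ = Σ l_x mₓ:
  age 12: 0.56000 × 23 = 12.8800
  age 13: 0.38640 × 25 = 9.6600
  age 14: 0.22025 × 12 = 2.6430
R₀ = 12.8800 + 9.6600 + 2.6430 = 25.1830

25.18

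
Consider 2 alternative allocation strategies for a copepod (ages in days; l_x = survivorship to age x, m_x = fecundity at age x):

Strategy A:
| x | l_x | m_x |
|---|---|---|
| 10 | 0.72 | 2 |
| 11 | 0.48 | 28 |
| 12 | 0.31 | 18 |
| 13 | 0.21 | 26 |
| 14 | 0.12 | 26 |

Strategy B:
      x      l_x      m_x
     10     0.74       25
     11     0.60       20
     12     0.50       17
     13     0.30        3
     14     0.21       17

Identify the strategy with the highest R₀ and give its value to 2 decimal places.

Strategy A: R₀ = 0.72×2 + 0.48×28 + 0.31×18 + 0.21×26 + 0.12×26 = 29.0400
Strategy B: R₀ = 0.74×25 + 0.60×20 + 0.50×17 + 0.30×3 + 0.21×17 = 43.4700
Highest R₀: strategy B with 43.4700.

43.47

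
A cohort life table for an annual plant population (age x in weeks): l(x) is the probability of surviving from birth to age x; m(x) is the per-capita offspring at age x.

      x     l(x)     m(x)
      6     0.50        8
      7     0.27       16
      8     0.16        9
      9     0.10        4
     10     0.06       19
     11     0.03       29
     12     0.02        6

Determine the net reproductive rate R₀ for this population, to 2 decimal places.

12.29

R₀ = Σ l(x) m(x):
  age 6: 0.50 × 8 = 4.0000
  age 7: 0.27 × 16 = 4.3200
  age 8: 0.16 × 9 = 1.4400
  age 9: 0.10 × 4 = 0.4000
  age 10: 0.06 × 19 = 1.1400
  age 11: 0.03 × 29 = 0.8700
  age 12: 0.02 × 6 = 0.1200
R₀ = 4.0000 + 4.3200 + 1.4400 + 0.4000 + 1.1400 + 0.8700 + 0.1200 = 12.2900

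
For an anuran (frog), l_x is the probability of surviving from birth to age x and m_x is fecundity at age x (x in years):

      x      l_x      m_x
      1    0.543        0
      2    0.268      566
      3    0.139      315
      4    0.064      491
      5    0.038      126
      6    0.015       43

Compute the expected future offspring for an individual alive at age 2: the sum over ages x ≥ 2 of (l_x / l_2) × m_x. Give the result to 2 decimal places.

866.90

l_2 = 0.268. Conditional survival from age 2 to x is l_x / l_2.
  x=2: (0.268/0.268) × 566 = 566.0000
  x=3: (0.139/0.268) × 315 = 163.3769
  x=4: (0.064/0.268) × 491 = 117.2537
  x=5: (0.038/0.268) × 126 = 17.8657
  x=6: (0.015/0.268) × 43 = 2.4067
Sum = 566.0000 + 163.3769 + 117.2537 + 17.8657 + 2.4067 = 866.9030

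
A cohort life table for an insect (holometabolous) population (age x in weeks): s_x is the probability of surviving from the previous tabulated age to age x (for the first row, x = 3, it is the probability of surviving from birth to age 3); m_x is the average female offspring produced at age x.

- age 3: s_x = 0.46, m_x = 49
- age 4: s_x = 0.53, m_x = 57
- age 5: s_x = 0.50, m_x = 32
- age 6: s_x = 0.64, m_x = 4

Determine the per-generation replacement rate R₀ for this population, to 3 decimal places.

Survivorship from birth: l_x = s_3·s_4·…·s_x.
  l_3 = 0.46000
  l_4 = 0.24380
  l_5 = 0.12190
  l_6 = 0.07802
R₀ = Σ l_x m_x:
  age 3: 0.46000 × 49 = 22.5400
  age 4: 0.24380 × 57 = 13.8966
  age 5: 0.12190 × 32 = 3.9008
  age 6: 0.07802 × 4 = 0.3121
R₀ = 22.5400 + 13.8966 + 3.9008 + 0.3121 = 40.6495

40.649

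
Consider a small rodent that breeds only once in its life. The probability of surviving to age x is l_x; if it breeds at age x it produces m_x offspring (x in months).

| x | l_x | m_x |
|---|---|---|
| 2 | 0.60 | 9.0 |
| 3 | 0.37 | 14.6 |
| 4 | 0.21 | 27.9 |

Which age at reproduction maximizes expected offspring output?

4

Expected offspring if breeding at age x = l_x × m_x:
  age 2: 0.60 × 9.0 = 5.400
  age 3: 0.37 × 14.6 = 5.402
  age 4: 0.21 × 27.9 = 5.859
Maximum at age 4 (5.859).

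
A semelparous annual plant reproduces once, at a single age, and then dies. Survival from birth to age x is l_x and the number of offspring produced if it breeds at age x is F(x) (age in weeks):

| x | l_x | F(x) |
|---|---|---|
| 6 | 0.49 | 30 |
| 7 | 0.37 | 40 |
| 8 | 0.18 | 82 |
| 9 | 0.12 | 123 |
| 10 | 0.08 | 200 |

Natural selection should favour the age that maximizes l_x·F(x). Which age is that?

Expected offspring if breeding at age x = l_x × F(x):
  age 6: 0.49 × 30 = 14.700
  age 7: 0.37 × 40 = 14.800
  age 8: 0.18 × 82 = 14.760
  age 9: 0.12 × 123 = 14.760
  age 10: 0.08 × 200 = 16.000
Maximum at age 10 (16.000).

10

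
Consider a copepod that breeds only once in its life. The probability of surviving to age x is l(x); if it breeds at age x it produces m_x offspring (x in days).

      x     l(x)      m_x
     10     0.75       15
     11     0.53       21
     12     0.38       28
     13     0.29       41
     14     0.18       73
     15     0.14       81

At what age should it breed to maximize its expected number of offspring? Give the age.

Expected offspring if breeding at age x = l(x) × m_x:
  age 10: 0.75 × 15 = 11.250
  age 11: 0.53 × 21 = 11.130
  age 12: 0.38 × 28 = 10.640
  age 13: 0.29 × 41 = 11.890
  age 14: 0.18 × 73 = 13.140
  age 15: 0.14 × 81 = 11.340
Maximum at age 14 (13.140).

14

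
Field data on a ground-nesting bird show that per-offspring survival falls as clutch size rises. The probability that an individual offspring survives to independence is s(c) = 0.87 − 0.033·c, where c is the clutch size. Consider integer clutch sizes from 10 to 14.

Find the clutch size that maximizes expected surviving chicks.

13

Expected surviving chicks = c × s(c):
  c=10: 10 × 0.540 = 5.400
  c=11: 11 × 0.507 = 5.577
  c=12: 12 × 0.474 = 5.688
  c=13: 13 × 0.441 = 5.733
  c=14: 14 × 0.408 = 5.712
Maximum at c = 13 (5.733 surviving chicks).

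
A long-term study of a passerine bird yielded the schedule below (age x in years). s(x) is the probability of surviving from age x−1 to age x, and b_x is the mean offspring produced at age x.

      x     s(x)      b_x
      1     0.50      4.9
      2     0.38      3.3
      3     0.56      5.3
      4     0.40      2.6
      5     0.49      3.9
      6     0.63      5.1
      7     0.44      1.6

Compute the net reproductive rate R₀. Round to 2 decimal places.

Survivorship from birth: l_x = s_1·s_2·…·s_x.
  l_1 = 0.50000
  l_2 = 0.19000
  l_3 = 0.10640
  l_4 = 0.04256
  l_5 = 0.02085
  l_6 = 0.01314
  l_7 = 0.00578
R₀ = Σ l_x b_x:
  age 1: 0.50000 × 4.9 = 2.4500
  age 2: 0.19000 × 3.3 = 0.6270
  age 3: 0.10640 × 5.3 = 0.5639
  age 4: 0.04256 × 2.6 = 0.1107
  age 5: 0.02085 × 3.9 = 0.0813
  age 6: 0.01314 × 5.1 = 0.0670
  age 7: 0.00578 × 1.6 = 0.0092
R₀ = 2.4500 + 0.6270 + 0.5639 + 0.1107 + 0.0813 + 0.0670 + 0.0092 = 3.9092

3.91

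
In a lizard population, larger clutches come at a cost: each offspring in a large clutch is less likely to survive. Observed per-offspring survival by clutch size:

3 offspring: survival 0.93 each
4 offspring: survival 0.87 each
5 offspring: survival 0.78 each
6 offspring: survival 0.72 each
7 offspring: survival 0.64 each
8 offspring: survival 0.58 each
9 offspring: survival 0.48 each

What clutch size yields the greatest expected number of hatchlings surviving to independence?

8

Expected hatchlings surviving to independence = c × s(c):
  c=3: 3 × 0.93 = 2.790
  c=4: 4 × 0.87 = 3.480
  c=5: 5 × 0.78 = 3.900
  c=6: 6 × 0.72 = 4.320
  c=7: 7 × 0.64 = 4.480
  c=8: 8 × 0.58 = 4.640
  c=9: 9 × 0.48 = 4.320
Maximum at c = 8 (4.640 hatchlings surviving to independence).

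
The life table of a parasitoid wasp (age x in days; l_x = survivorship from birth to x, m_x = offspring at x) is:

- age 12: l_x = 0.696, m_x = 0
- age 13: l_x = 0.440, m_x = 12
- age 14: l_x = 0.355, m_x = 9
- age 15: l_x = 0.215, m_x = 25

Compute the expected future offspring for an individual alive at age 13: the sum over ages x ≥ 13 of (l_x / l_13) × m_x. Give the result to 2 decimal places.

l_13 = 0.440. Conditional survival from age 13 to x is l_x / l_13.
  x=13: (0.440/0.440) × 12 = 12.0000
  x=14: (0.355/0.440) × 9 = 7.2614
  x=15: (0.215/0.440) × 25 = 12.2159
Sum = 12.0000 + 7.2614 + 12.2159 = 31.4773

31.48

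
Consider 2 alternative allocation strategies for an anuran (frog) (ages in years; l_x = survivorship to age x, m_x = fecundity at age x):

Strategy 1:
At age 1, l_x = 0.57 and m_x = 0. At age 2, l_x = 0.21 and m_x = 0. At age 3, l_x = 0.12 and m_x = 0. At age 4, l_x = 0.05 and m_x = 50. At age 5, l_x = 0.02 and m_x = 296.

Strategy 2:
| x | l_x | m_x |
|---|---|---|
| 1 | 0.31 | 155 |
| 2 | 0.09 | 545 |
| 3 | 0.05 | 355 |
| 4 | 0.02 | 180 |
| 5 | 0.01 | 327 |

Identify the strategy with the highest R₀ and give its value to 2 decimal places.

Strategy 1: R₀ = 0.57×0 + 0.21×0 + 0.12×0 + 0.05×50 + 0.02×296 = 8.4200
Strategy 2: R₀ = 0.31×155 + 0.09×545 + 0.05×355 + 0.02×180 + 0.01×327 = 121.7200
Highest R₀: strategy 2 with 121.7200.

121.72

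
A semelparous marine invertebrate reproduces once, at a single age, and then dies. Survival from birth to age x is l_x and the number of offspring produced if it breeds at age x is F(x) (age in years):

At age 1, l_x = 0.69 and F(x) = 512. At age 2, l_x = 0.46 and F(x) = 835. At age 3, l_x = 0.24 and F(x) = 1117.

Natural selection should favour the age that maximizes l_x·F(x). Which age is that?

2

Expected offspring if breeding at age x = l_x × F(x):
  age 1: 0.69 × 512 = 353.280
  age 2: 0.46 × 835 = 384.100
  age 3: 0.24 × 1117 = 268.080
Maximum at age 2 (384.100).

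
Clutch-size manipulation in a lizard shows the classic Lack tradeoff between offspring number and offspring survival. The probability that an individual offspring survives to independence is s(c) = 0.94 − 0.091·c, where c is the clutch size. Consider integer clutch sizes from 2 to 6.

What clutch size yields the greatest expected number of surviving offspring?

5

Expected surviving offspring = c × s(c):
  c=2: 2 × 0.758 = 1.516
  c=3: 3 × 0.667 = 2.001
  c=4: 4 × 0.576 = 2.304
  c=5: 5 × 0.485 = 2.425
  c=6: 6 × 0.394 = 2.364
Maximum at c = 5 (2.425 surviving offspring).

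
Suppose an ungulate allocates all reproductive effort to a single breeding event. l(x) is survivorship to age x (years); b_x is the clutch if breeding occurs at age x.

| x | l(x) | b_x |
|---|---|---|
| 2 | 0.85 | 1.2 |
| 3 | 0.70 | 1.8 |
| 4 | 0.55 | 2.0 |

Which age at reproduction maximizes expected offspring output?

Expected offspring if breeding at age x = l(x) × b_x:
  age 2: 0.85 × 1.2 = 1.020
  age 3: 0.70 × 1.8 = 1.260
  age 4: 0.55 × 2.0 = 1.100
Maximum at age 3 (1.260).

3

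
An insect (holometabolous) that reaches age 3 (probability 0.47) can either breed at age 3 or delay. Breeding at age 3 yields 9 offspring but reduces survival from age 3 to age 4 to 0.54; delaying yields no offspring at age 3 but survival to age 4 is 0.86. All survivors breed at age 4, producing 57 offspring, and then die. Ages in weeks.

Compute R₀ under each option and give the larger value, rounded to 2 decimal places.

breed at age 3: R₀ = 0.47 × (9 + 0.54 × 57) = 0.47 × 39.7800 = 18.6966
delay to age 4: R₀ = 0.47 × (0.86 × 57) = 0.47 × 49.0200 = 23.0394
Higher: delay to age 4 (23.0394).

23.04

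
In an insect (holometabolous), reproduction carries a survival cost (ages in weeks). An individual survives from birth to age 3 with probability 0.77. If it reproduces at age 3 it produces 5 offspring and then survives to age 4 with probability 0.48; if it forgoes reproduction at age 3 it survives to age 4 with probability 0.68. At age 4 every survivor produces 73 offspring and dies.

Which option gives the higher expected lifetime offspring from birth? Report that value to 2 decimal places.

breed at age 3: R₀ = 0.77 × (5 + 0.48 × 73) = 0.77 × 40.0400 = 30.8308
delay to age 4: R₀ = 0.77 × (0.68 × 73) = 0.77 × 49.6400 = 38.2228
Higher: delay to age 4 (38.2228).

38.22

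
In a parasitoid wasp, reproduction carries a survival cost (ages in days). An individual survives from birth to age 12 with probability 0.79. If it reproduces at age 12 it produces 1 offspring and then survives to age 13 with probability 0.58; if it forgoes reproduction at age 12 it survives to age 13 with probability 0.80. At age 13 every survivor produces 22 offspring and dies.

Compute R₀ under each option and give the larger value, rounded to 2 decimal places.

breed at age 12: R₀ = 0.79 × (1 + 0.58 × 22) = 0.79 × 13.7600 = 10.8704
delay to age 13: R₀ = 0.79 × (0.80 × 22) = 0.79 × 17.6000 = 13.9040
Higher: delay to age 13 (13.9040).

13.90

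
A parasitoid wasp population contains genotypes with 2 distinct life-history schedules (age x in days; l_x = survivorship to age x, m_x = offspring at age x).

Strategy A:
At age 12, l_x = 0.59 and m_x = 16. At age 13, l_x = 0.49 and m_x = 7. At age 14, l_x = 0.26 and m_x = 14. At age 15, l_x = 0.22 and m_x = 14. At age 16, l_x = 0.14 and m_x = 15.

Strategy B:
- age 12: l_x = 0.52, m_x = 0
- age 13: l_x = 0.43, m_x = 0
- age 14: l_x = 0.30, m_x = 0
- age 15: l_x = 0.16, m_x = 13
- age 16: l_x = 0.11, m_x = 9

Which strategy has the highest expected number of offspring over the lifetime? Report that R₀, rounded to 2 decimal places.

21.69

Strategy A: R₀ = 0.59×16 + 0.49×7 + 0.26×14 + 0.22×14 + 0.14×15 = 21.6900
Strategy B: R₀ = 0.52×0 + 0.43×0 + 0.30×0 + 0.16×13 + 0.11×9 = 3.0700
Highest R₀: strategy A with 21.6900.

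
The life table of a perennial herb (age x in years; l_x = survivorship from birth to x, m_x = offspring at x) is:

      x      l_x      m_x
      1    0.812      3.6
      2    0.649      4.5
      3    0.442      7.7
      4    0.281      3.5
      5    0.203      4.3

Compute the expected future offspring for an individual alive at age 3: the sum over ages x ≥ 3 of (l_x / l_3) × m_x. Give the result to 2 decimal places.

11.90

l_3 = 0.442. Conditional survival from age 3 to x is l_x / l_3.
  x=3: (0.442/0.442) × 7.7 = 7.7000
  x=4: (0.281/0.442) × 3.5 = 2.2251
  x=5: (0.203/0.442) × 4.3 = 1.9749
Sum = 7.7000 + 2.2251 + 1.9749 = 11.9000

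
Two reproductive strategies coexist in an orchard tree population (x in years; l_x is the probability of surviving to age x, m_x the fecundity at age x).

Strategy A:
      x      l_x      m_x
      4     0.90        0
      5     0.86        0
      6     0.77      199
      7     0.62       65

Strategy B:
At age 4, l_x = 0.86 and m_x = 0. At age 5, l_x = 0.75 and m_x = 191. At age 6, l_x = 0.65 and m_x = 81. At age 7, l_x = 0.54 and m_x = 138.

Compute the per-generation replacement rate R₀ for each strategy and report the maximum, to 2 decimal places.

270.42

Strategy A: R₀ = 0.90×0 + 0.86×0 + 0.77×199 + 0.62×65 = 193.5300
Strategy B: R₀ = 0.86×0 + 0.75×191 + 0.65×81 + 0.54×138 = 270.4200
Highest R₀: strategy B with 270.4200.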